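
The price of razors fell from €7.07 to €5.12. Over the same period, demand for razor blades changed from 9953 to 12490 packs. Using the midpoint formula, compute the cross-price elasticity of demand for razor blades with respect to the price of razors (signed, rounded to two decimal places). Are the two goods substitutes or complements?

-0.71; complements

%ΔQ_{razor blades} = (12490 − 9953)/avg = 2537/11221.5 = 0.226083…
%ΔP_{razors} = (5.12 − 7.07)/avg = -1.95/6.095 = -0.319934…
E_cross = (2537/11221.5) / (-1.95/6.095) = -0.7066…
E_cross < 0 ⇒ the goods are complements.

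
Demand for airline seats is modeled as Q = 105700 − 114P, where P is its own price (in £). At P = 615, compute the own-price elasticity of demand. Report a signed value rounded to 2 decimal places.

-1.97

At the given values, Q = 105700 − 114(615) = 35590.
∂Q/∂P = −114.
E = (-114) × (615/35590) = -1.9699…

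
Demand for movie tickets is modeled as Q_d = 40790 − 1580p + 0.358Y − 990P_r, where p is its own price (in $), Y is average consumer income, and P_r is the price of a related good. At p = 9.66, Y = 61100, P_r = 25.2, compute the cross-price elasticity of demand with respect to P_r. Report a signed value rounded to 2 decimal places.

-1.11

At the given values, Q_d = 40790 − 1580(9.66) + 0.358(61100) − 990(25.2) = 22453.
∂Q_d/∂P_r = -990.
E = (-990) × (25.2/22453) = -1.1111…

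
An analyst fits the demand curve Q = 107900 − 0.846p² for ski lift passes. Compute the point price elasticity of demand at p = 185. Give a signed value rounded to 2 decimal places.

-0.73

dQ/dp = −2·0.846·p = -313.02. At p = 185, Q = 78945.65.
Ed = (dQ/dp)·(p/Q) = (-313.02) × (185/78945.65) = -0.7335…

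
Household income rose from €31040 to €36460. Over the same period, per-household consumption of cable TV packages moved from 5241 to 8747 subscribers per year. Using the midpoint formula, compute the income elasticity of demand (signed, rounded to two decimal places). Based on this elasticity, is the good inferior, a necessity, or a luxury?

%ΔQ = (8747 − 5241)/[( 5241 + 8747)/2] = 3506/6994 = 0.501286…
%ΔIncome = (36460 − 31040)/[( 31040 + 36460)/2] = 5420/33750 = 0.160592…
E_income = (3506/6994) / (5420/33750) = 3.1214…
E_income > 1 ⇒ normal good, luxury.

3.12; luxury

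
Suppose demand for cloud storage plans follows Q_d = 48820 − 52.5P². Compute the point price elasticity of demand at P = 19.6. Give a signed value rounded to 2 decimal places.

-1.41

dQ_d/dP = −2·52.5·P = -2058. At P = 19.6, Q_d = 28651.6.
Ed = (dQ_d/dP)·(P/Q_d) = (-2058) × (19.6/28651.6) = -1.4078…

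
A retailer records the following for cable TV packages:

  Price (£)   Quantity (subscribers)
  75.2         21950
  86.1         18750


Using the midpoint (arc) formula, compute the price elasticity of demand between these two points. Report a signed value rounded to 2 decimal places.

-1.16

%ΔQ = (18750 − 21950) / [(21950 + 18750)/2] = -3200/20350 = -0.157248…
%ΔP = (86.1 − 75.2) / [(75.2 + 86.1)/2] = 10.9/80.65 = 0.135151…
Arc Ed = %ΔQ / %ΔP = (-3200/20350) / (10.9/80.65) = -1.1634…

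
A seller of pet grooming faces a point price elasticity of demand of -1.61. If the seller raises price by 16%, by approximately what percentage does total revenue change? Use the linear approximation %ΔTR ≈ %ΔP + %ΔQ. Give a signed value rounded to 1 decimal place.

%ΔQ ≈ Ed × %ΔP = (-1.61) × (+16%) = -25.7600%
%ΔTR ≈ %ΔP + %ΔQ = (+16%) + (-25.7600%) = -9.7600%

-9.8%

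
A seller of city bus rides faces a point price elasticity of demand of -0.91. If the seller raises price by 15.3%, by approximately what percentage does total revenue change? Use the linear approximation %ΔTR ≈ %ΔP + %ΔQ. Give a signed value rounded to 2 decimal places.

%ΔQ ≈ Ed × %ΔP = (-0.91) × (+15.3%) = -13.9230%
%ΔTR ≈ %ΔP + %ΔQ = (+15.3%) + (-13.9230%) = +1.3770%

+1.38%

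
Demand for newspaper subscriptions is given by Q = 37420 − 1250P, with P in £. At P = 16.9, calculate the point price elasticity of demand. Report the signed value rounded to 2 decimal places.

dQ/dP = −1250. At P = 16.9, Q = 37420 − 1250(16.9) = 16295.
Ed = (dQ/dP)·(P/Q) = −1250 × (16.9/16295) = -1.2964…

-1.30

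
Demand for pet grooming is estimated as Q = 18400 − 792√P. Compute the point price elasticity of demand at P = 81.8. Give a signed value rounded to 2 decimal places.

-0.32

dQ/dP = −792/(2√P) = -43.7843. At P = 81.8, Q = 11236.9.
Ed = (dQ/dP)·(P/Q) = (-43.7843) × (81.8/11236.9) = -0.3187…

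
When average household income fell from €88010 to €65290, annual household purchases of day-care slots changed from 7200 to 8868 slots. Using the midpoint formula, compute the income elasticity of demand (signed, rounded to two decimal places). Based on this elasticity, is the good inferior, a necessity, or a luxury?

-0.70; inferior

%ΔQ = (8868 − 7200)/[( 7200 + 8868)/2] = 1668/8034 = 0.207617…
%ΔIncome = (65290 − 88010)/[( 88010 + 65290)/2] = -22720/76650 = -0.296412…
E_income = (1668/8034) / (-22720/76650) = -0.7004…
E_income < 0 ⇒ inferior good.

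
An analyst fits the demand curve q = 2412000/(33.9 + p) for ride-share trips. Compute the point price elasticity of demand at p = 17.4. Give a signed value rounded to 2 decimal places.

dq/dp = −2412000/(33.9 + p)² = -916.521. At p = 17.4, q = 47017.5.
Ed = (dq/dp)·(p/q) = (-916.521) × (17.4/47017.5) = -0.3391…

-0.34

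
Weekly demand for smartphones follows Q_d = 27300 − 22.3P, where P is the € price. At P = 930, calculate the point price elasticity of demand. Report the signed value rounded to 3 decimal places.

-3.161

dQ_d/dP = −22.3. At P = 930, Q_d = 27300 − 22.3(930) = 6561.
Ed = (dQ_d/dP)·(P/Q_d) = −22.3 × (930/6561) = -3.16095…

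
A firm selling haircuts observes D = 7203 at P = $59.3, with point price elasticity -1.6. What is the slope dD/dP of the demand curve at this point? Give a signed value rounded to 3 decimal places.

Ed = (dD/dP)·(P/D) ⇒ dD/dP = Ed·D/P = (-1.6)·7203/59.3 = -194.34738…

-194.347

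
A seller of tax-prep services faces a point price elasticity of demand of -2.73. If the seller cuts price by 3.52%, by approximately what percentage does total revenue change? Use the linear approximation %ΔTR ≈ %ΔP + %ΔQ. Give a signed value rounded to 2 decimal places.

+6.09%

%ΔQ ≈ Ed × %ΔP = (-2.73) × (-3.52%) = +9.6096%
%ΔTR ≈ %ΔP + %ΔQ = (-3.52%) + (+9.6096%) = +6.0896%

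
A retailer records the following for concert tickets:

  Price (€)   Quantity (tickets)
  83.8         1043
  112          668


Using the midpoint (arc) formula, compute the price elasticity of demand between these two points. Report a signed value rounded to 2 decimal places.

-1.52

%ΔQ = (668 − 1043) / [(1043 + 668)/2] = -375/855.5 = -0.438340…
%ΔP = (112 − 83.8) / [(83.8 + 112)/2] = 28.2/97.9 = 0.288049…
Arc Ed = %ΔQ / %ΔP = (-375/855.5) / (28.2/97.9) = -1.5217…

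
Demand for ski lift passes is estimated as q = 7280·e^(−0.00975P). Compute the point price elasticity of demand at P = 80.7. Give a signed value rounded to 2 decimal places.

dq/dP = −0.00975·q = -32.3163. At P = 80.7, q = 3314.5.
Ed = (dq/dP)·(P/q) = (-32.3163) × (80.7/3314.5) = -0.7868…

-0.79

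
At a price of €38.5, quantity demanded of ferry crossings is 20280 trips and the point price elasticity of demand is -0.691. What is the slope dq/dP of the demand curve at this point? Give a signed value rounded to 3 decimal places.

Ed = (dq/dP)·(P/q) ⇒ dq/dP = Ed·q/P = (-0.691)·20280/38.5 = -363.98649…

-363.986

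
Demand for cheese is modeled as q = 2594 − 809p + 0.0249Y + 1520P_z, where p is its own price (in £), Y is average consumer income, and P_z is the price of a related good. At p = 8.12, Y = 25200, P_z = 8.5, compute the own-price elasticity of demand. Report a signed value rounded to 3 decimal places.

At the given values, q = 2594 − 809(8.12) + 0.0249(25200) + 1520(8.5) = 9572.4.
∂q/∂p = −809.
E = (-809) × (8.12/9572.4) = -0.68625…

-0.686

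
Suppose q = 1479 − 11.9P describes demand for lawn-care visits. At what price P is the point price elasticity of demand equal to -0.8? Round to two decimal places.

55.24

Ed = −11.9P/(1479 − 11.9P). Set this equal to -0.8:
11.9P = 0.8·(1479 − 11.9P) ⇒ 11.9P(1 + 0.8) = 0.8·1479
P = 0.8·1479 / (11.9·1.8) = 55.2380…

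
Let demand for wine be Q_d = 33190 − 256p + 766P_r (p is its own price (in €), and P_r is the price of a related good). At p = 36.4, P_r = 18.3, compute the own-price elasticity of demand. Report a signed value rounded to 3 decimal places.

At the given values, Q_d = 33190 − 256(36.4) + 766(18.3) = 37889.4.
∂Q_d/∂p = −256.
E = (-256) × (36.4/37889.4) = -0.24593…

-0.246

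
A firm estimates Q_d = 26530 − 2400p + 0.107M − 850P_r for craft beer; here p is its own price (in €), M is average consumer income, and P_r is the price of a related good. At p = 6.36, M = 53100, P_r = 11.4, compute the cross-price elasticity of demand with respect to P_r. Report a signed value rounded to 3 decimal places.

-1.335

At the given values, Q_d = 26530 − 2400(6.36) + 0.107(53100) − 850(11.4) = 7257.7.
∂Q_d/∂P_r = -850.
E = (-850) × (11.4/7257.7) = -1.33513…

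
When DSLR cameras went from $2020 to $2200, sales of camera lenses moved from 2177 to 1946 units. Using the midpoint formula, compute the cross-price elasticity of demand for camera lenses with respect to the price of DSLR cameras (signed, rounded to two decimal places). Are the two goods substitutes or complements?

%ΔQ_{camera lenses} = (1946 − 2177)/avg = -231/2061.5 = -0.112054…
%ΔP_{DSLR cameras} = (2200 − 2020)/avg = 180/2110 = 0.085308…
E_cross = (-231/2061.5) / (180/2110) = -1.3135…
E_cross < 0 ⇒ the goods are complements.

-1.31; complements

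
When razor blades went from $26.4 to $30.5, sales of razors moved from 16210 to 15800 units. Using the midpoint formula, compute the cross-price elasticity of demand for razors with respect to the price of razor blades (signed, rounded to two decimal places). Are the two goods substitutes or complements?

%ΔQ_{razors} = (15800 − 16210)/avg = -410/16005 = -0.025616…
%ΔP_{razor blades} = (30.5 − 26.4)/avg = 4.1/28.45 = 0.144112…
E_cross = (-410/16005) / (4.1/28.45) = -0.1777…
E_cross < 0 ⇒ the goods are complements.

-0.18; complements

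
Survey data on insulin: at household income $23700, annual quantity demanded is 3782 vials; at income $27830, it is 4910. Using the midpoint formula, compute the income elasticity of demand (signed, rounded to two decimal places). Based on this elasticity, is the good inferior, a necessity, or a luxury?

1.62; luxury

%ΔQ = (4910 − 3782)/[( 3782 + 4910)/2] = 1128/4346 = 0.259549…
%ΔIncome = (27830 − 23700)/[( 23700 + 27830)/2] = 4130/25765 = 0.160294…
E_income = (1128/4346) / (4130/25765) = 1.6191…
E_income > 1 ⇒ normal good, luxury.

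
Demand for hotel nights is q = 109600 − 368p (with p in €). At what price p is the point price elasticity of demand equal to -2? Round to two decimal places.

Ed = −368p/(109600 − 368p). Set this equal to -2:
368p = 2·(109600 − 368p) ⇒ 368p(1 + 2) = 2·109600
p = 2·109600 / (368·3) = 198.5507…

198.55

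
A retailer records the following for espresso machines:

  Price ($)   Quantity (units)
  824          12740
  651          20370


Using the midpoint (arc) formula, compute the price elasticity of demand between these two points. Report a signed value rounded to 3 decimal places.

%ΔQ = (20370 − 12740) / [(12740 + 20370)/2] = 7630/16555 = 0.460887…
%ΔP = (651 − 824) / [(824 + 651)/2] = -173/737.5 = -0.234576…
Arc Ed = %ΔQ / %ΔP = (7630/16555) / (-173/737.5) = -1.96476…

-1.965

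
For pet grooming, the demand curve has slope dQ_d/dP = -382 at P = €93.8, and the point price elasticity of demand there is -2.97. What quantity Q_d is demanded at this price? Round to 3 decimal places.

12064.512

Ed = (dQ_d/dP)·(P/Q_d) ⇒ Q_d = (dQ_d/dP)·P/Ed = (-382)·93.8/(-2.97) = 12064.51178…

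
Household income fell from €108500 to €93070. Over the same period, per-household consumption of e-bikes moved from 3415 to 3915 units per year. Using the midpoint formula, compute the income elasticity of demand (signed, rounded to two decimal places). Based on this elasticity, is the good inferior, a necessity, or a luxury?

%ΔQ = (3915 − 3415)/[( 3415 + 3915)/2] = 500/3665 = 0.136425…
%ΔIncome = (93070 − 108500)/[( 108500 + 93070)/2] = -15430/100785 = -0.153098…
E_income = (500/3665) / (-15430/100785) = -0.8910…
E_income < 0 ⇒ inferior good.

-0.89; inferior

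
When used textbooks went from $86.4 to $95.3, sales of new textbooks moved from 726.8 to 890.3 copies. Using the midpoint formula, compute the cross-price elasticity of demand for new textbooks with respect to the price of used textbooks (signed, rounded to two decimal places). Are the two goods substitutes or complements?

%ΔQ_{new textbooks} = (890.3 − 726.8)/avg = 163.5/808.55 = 0.202213…
%ΔP_{used textbooks} = (95.3 − 86.4)/avg = 8.9/90.85 = 0.097963…
E_cross = (163.5/808.55) / (8.9/90.85) = 2.0641…
E_cross > 0 ⇒ the goods are substitutes.

2.06; substitutes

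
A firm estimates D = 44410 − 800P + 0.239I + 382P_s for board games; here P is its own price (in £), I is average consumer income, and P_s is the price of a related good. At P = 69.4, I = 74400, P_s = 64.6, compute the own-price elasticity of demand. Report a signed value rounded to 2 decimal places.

-1.77

At the given values, D = 44410 − 800(69.4) + 0.239(74400) + 382(64.6) = 31348.8.
∂D/∂P = −800.
E = (-800) × (69.4/31348.8) = -1.7710…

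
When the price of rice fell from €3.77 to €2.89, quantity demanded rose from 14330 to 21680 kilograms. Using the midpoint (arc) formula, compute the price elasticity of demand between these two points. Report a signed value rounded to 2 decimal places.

-1.54

%ΔQ = (21680 − 14330) / [(14330 + 21680)/2] = 7350/18005 = 0.408219…
%ΔP = (2.89 − 3.77) / [(3.77 + 2.89)/2] = -0.88/3.33 = -0.264264…
Arc Ed = %ΔQ / %ΔP = (7350/18005) / (-0.88/3.33) = -1.5447…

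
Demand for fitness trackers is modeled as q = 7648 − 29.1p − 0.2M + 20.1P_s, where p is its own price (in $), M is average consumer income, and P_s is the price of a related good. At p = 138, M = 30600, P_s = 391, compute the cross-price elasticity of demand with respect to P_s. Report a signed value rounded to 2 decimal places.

1.46

At the given values, q = 7648 − 29.1(138) − 0.2(30600) + 20.1(391) = 5371.3.
∂q/∂P_s = 20.1.
E = (20.1) × (391/5371.3) = 1.4631…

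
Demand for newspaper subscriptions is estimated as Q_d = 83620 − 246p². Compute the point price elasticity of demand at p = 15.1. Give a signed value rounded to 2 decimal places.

dQ_d/dp = −2·246·p = -7429.2. At p = 15.1, Q_d = 27529.54.
Ed = (dQ_d/dp)·(p/Q_d) = (-7429.2) × (15.1/27529.54) = -4.0749…

-4.07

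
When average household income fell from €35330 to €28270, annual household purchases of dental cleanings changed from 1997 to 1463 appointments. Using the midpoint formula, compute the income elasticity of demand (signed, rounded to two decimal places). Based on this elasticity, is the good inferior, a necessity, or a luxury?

%ΔQ = (1463 − 1997)/[( 1997 + 1463)/2] = -534/1730 = -0.308670…
%ΔIncome = (28270 − 35330)/[( 35330 + 28270)/2] = -7060/31800 = -0.222012…
E_income = (-534/1730) / (-7060/31800) = 1.3903…
E_income > 1 ⇒ normal good, luxury.

1.39; luxury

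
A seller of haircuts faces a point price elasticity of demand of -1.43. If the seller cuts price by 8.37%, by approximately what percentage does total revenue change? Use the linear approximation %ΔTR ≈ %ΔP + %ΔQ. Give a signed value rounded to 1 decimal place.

%ΔQ ≈ Ed × %ΔP = (-1.43) × (-8.37%) = +11.9691%
%ΔTR ≈ %ΔP + %ΔQ = (-8.37%) + (+11.9691%) = +3.5991%

+3.6%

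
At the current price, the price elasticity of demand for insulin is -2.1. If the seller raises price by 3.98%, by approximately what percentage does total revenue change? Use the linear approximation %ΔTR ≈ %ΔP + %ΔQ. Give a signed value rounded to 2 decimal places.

%ΔQ ≈ Ed × %ΔP = (-2.1) × (+3.98%) = -8.3580%
%ΔTR ≈ %ΔP + %ΔQ = (+3.98%) + (-8.3580%) = -4.3780%

-4.38%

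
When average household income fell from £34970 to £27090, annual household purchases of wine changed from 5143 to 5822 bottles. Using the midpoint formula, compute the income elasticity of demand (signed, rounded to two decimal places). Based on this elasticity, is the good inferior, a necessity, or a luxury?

%ΔQ = (5822 − 5143)/[( 5143 + 5822)/2] = 679/5482.5 = 0.123848…
%ΔIncome = (27090 − 34970)/[( 34970 + 27090)/2] = -7880/31030 = -0.253947…
E_income = (679/5482.5) / (-7880/31030) = -0.4876…
E_income < 0 ⇒ inferior good.

-0.49; inferior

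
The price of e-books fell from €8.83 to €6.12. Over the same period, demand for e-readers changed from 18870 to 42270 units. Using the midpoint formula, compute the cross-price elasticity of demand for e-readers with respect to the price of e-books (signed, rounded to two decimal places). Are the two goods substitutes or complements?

-2.11; complements

%ΔQ_{e-readers} = (42270 − 18870)/avg = 23400/30570 = 0.765456…
%ΔP_{e-books} = (6.12 − 8.83)/avg = -2.71/7.475 = -0.362541…
E_cross = (23400/30570) / (-2.71/7.475) = -2.1113…
E_cross < 0 ⇒ the goods are complements.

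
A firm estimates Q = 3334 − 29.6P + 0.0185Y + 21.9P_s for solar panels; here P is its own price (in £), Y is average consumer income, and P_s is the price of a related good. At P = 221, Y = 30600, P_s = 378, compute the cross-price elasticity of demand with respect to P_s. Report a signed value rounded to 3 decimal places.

At the given values, Q = 3334 − 29.6(221) + 0.0185(30600) + 21.9(378) = 5636.7.
∂Q/∂P_s = 21.9.
E = (21.9) × (378/5636.7) = 1.46862…

1.469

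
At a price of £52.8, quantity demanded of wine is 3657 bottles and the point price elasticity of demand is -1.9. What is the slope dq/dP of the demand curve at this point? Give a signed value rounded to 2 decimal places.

Ed = (dq/dP)·(P/q) ⇒ dq/dP = Ed·q/P = (-1.9)·3657/52.8 = -131.5965…

-131.60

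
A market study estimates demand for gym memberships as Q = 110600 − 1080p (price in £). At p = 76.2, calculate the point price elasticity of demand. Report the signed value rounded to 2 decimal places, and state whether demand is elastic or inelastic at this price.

dQ/dp = −1080. At p = 76.2, Q = 110600 − 1080(76.2) = 28304.
Ed = (dQ/dp)·(p/Q) = −1080 × (76.2/28304) = -2.9075…
|Ed| = 2.91 > 1, so demand is elastic.

-2.91; elastic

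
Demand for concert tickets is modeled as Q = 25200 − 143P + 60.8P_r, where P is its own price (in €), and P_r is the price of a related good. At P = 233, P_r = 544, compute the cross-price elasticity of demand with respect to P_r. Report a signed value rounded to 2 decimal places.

At the given values, Q = 25200 − 143(233) + 60.8(544) = 24956.2.
∂Q/∂P_r = 60.8.
E = (60.8) × (544/24956.2) = 1.3253…

1.33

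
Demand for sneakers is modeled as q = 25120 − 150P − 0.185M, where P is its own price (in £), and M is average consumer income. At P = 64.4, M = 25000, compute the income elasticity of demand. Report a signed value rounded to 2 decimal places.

-0.43

At the given values, q = 25120 − 150(64.4) − 0.185(25000) = 10835.
∂q/∂M = -0.185.
E = (-0.185) × (25000/10835) = -0.4268…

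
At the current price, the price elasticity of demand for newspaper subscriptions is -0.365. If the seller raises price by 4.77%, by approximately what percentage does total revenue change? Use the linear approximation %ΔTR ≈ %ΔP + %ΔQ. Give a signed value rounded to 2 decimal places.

+3.03%

%ΔQ ≈ Ed × %ΔP = (-0.365) × (+4.77%) = -1.7411%
%ΔTR ≈ %ΔP + %ΔQ = (+4.77%) + (-1.7411%) = +3.0290%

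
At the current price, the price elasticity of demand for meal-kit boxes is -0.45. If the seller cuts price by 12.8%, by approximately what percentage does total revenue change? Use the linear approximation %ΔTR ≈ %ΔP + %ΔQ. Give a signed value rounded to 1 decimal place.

-7.0%

%ΔQ ≈ Ed × %ΔP = (-0.45) × (-12.8%) = +5.7600%
%ΔTR ≈ %ΔP + %ΔQ = (-12.8%) + (+5.7600%) = -7.0400%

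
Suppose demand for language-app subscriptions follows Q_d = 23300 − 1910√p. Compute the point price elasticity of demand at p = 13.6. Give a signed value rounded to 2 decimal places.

dQ_d/dp = −1910/(2√p) = -258.961. At p = 13.6, Q_d = 16256.3.
Ed = (dQ_d/dp)·(p/Q_d) = (-258.961) × (13.6/16256.3) = -0.2166…

-0.22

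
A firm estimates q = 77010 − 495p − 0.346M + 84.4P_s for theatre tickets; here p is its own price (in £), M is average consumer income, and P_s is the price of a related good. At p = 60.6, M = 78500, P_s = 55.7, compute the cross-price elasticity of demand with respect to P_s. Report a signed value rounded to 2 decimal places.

0.19

At the given values, q = 77010 − 495(60.6) − 0.346(78500) + 84.4(55.7) = 24553.08.
∂q/∂P_s = 84.4.
E = (84.4) × (55.7/24553.08) = 0.1914…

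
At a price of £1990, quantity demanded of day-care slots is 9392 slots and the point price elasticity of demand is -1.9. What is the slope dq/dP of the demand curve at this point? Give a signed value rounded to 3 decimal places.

Ed = (dq/dP)·(P/q) ⇒ dq/dP = Ed·q/P = (-1.9)·9392/1990 = -8.96723…

-8.967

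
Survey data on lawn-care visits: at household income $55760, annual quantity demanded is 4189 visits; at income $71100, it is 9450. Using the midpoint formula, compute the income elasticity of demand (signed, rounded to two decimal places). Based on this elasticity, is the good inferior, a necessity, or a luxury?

3.19; luxury

%ΔQ = (9450 − 4189)/[( 4189 + 9450)/2] = 5261/6819.5 = 0.771464…
%ΔIncome = (71100 − 55760)/[( 55760 + 71100)/2] = 15340/63430 = 0.241841…
E_income = (5261/6819.5) / (15340/63430) = 3.1899…
E_income > 1 ⇒ normal good, luxury.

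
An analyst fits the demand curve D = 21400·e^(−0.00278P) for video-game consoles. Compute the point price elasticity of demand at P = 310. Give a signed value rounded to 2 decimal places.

-0.86

dD/dP = −0.00278·D = -25.1295. At P = 310, D = 9039.38.
Ed = (dD/dP)·(P/D) = (-25.1295) × (310/9039.38) = -0.8618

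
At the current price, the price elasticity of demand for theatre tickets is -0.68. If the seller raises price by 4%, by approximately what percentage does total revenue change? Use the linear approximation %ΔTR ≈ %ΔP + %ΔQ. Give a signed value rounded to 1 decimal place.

+1.3%

%ΔQ ≈ Ed × %ΔP = (-0.68) × (+4%) = -2.7200%
%ΔTR ≈ %ΔP + %ΔQ = (+4%) + (-2.7200%) = +1.2800%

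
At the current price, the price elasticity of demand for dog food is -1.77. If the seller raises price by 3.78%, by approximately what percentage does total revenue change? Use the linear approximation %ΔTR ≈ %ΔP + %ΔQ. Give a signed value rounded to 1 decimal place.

%ΔQ ≈ Ed × %ΔP = (-1.77) × (+3.78%) = -6.6906%
%ΔTR ≈ %ΔP + %ΔQ = (+3.78%) + (-6.6906%) = -2.9106%

-2.9%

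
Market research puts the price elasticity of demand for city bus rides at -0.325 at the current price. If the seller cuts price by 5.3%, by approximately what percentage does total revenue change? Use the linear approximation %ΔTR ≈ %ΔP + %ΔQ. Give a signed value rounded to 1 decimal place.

-3.6%

%ΔQ ≈ Ed × %ΔP = (-0.325) × (-5.3%) = +1.7225%
%ΔTR ≈ %ΔP + %ΔQ = (-5.3%) + (+1.7225%) = -3.5775%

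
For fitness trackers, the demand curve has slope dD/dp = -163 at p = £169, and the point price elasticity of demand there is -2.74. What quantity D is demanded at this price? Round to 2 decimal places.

10053.65

Ed = (dD/dp)·(p/D) ⇒ D = (dD/dp)·p/Ed = (-163)·169/(-2.74) = 10053.6496…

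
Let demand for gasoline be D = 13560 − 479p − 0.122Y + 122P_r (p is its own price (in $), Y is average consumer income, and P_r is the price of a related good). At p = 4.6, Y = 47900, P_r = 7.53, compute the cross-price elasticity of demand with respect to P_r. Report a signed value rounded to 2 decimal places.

0.14

At the given values, D = 13560 − 479(4.6) − 0.122(47900) + 122(7.53) = 6431.46.
∂D/∂P_r = 122.
E = (122) × (7.53/6431.46) = 0.1428…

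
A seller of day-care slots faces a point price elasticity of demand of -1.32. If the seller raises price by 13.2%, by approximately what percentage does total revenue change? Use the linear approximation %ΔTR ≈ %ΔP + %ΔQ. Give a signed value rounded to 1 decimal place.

-4.2%

%ΔQ ≈ Ed × %ΔP = (-1.32) × (+13.2%) = -17.4240%
%ΔTR ≈ %ΔP + %ΔQ = (+13.2%) + (-17.4240%) = -4.2240%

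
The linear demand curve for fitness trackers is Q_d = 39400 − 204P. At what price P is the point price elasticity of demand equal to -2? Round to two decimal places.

128.76

Ed = −204P/(39400 − 204P). Set this equal to -2:
204P = 2·(39400 − 204P) ⇒ 204P(1 + 2) = 2·39400
P = 2·39400 / (204·3) = 128.7581…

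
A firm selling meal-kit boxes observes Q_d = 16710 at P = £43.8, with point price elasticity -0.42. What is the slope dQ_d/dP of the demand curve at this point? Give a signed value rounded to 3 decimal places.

-160.233

Ed = (dQ_d/dP)·(P/Q_d) ⇒ dQ_d/dP = Ed·Q_d/P = (-0.42)·16710/43.8 = -160.23287…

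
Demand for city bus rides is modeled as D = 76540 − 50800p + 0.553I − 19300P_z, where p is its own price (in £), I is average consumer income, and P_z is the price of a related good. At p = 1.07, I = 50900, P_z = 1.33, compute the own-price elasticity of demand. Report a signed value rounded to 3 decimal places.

-2.204

At the given values, D = 76540 − 50800(1.07) + 0.553(50900) − 19300(1.33) = 24662.7.
∂D/∂p = −50800.
E = (-50800) × (1.07/24662.7) = -2.20397…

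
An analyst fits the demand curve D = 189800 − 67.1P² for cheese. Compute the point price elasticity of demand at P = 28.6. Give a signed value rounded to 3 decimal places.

dD/dP = −2·67.1·P = -3838.12. At P = 28.6, D = 134914.884.
Ed = (dD/dP)·(P/D) = (-3838.12) × (28.6/134914.884) = -0.81362…

-0.814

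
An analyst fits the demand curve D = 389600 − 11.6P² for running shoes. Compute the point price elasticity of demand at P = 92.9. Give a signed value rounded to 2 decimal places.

-0.69

dD/dP = −2·11.6·P = -2155.28. At P = 92.9, D = 289487.244.
Ed = (dD/dP)·(P/D) = (-2155.28) × (92.9/289487.244) = -0.6916…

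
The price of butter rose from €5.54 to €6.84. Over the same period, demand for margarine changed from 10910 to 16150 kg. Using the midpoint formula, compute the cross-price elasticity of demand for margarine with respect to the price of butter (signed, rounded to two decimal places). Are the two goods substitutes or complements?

1.84; substitutes

%ΔQ_{margarine} = (16150 − 10910)/avg = 5240/13530 = 0.387287…
%ΔP_{butter} = (6.84 − 5.54)/avg = 1.3/6.19 = 0.210016…
E_cross = (5240/13530) / (1.3/6.19) = 1.8440…
E_cross > 0 ⇒ the goods are substitutes.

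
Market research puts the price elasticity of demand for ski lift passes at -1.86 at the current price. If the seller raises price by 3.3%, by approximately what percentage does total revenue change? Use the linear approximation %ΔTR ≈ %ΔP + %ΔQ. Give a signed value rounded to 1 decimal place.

-2.8%

%ΔQ ≈ Ed × %ΔP = (-1.86) × (+3.3%) = -6.1380%
%ΔTR ≈ %ΔP + %ΔQ = (+3.3%) + (-6.1380%) = -2.8380%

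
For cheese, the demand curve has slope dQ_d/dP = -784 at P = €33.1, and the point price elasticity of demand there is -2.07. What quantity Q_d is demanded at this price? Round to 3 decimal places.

Ed = (dQ_d/dP)·(P/Q_d) ⇒ Q_d = (dQ_d/dP)·P/Ed = (-784)·33.1/(-2.07) = 12536.42512…

12536.425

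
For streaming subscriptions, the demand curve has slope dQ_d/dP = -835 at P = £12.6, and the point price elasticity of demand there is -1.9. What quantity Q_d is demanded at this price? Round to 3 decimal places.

5537.368

Ed = (dQ_d/dP)·(P/Q_d) ⇒ Q_d = (dQ_d/dP)·P/Ed = (-835)·12.6/(-1.9) = 5537.36842…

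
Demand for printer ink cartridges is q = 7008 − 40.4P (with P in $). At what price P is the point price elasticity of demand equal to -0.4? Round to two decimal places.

49.56

Ed = −40.4P/(7008 − 40.4P). Set this equal to -0.4:
40.4P = 0.4·(7008 − 40.4P) ⇒ 40.4P(1 + 0.4) = 0.4·7008
P = 0.4·7008 / (40.4·1.4) = 49.5615…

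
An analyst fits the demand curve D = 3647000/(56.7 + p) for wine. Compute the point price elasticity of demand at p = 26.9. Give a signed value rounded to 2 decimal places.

dD/dp = −3647000/(56.7 + p)² = -521.823. At p = 26.9, D = 43624.4.
Ed = (dD/dp)·(p/D) = (-521.823) × (26.9/43624.4) = -0.3217…

-0.32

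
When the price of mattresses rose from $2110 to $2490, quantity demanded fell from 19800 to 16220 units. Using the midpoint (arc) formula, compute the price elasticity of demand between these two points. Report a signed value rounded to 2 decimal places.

%ΔQ = (16220 − 19800) / [(19800 + 16220)/2] = -3580/18010 = -0.198778…
%ΔP = (2490 − 2110) / [(2110 + 2490)/2] = 380/2300 = 0.165217…
Arc Ed = %ΔQ / %ΔP = (-3580/18010) / (380/2300) = -1.2031…

-1.20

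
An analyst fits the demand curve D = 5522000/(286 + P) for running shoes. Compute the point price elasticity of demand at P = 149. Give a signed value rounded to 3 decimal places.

dD/dP = −5522000/(286 + P)² = -29.1822. At P = 149, D = 12694.3.
Ed = (dD/dP)·(P/D) = (-29.1822) × (149/12694.3) = -0.34252…

-0.343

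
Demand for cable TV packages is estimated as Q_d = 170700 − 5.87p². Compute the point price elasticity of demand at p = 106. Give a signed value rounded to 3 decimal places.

-1.259

dQ_d/dp = −2·5.87·p = -1244.44. At p = 106, Q_d = 104744.68.
Ed = (dQ_d/dp)·(p/Q_d) = (-1244.44) × (106/104744.68) = -1.25935…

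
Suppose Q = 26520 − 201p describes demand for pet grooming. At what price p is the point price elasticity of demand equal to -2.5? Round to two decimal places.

Ed = −201p/(26520 − 201p). Set this equal to -2.5:
201p = 2.5·(26520 − 201p) ⇒ 201p(1 + 2.5) = 2.5·26520
p = 2.5·26520 / (201·3.5) = 94.2430…

94.24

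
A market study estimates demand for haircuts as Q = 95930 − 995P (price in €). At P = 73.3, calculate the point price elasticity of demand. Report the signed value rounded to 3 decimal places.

dQ/dP = −995. At P = 73.3, Q = 95930 − 995(73.3) = 22996.5.
Ed = (dQ/dP)·(P/Q) = −995 × (73.3/22996.5) = -3.17150…

-3.172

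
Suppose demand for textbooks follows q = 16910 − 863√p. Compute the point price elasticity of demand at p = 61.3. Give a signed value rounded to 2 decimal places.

-0.33

dq/dp = −863/(2√p) = -55.1126. At p = 61.3, q = 10153.2.
Ed = (dq/dp)·(p/q) = (-55.1126) × (61.3/10153.2) = -0.3327…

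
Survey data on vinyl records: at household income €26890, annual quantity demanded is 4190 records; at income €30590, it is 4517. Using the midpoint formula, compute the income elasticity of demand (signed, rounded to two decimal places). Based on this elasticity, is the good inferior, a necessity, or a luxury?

%ΔQ = (4517 − 4190)/[( 4190 + 4517)/2] = 327/4353.5 = 0.075111…
%ΔIncome = (30590 − 26890)/[( 26890 + 30590)/2] = 3700/28740 = 0.128740…
E_income = (327/4353.5) / (3700/28740) = 0.5834…
0 < E_income < 1 ⇒ normal good, necessity.

0.58; necessity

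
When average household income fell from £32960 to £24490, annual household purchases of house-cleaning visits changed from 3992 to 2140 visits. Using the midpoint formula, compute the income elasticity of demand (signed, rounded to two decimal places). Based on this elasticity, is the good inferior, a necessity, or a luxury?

2.05; luxury

%ΔQ = (2140 − 3992)/[( 3992 + 2140)/2] = -1852/3066 = -0.604044…
%ΔIncome = (24490 − 32960)/[( 32960 + 24490)/2] = -8470/28725 = -0.294865…
E_income = (-1852/3066) / (-8470/28725) = 2.0485…
E_income > 1 ⇒ normal good, luxury.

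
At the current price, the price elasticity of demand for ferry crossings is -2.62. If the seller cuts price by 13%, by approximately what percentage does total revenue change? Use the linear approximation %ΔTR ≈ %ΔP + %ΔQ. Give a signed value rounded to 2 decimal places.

%ΔQ ≈ Ed × %ΔP = (-2.62) × (-13%) = +34.0600%
%ΔTR ≈ %ΔP + %ΔQ = (-13%) + (+34.0600%) = +21.0600%

+21.06%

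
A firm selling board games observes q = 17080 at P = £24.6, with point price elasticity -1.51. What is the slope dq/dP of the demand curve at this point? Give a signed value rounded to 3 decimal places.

-1048.407

Ed = (dq/dP)·(P/q) ⇒ dq/dP = Ed·q/P = (-1.51)·17080/24.6 = -1048.40650…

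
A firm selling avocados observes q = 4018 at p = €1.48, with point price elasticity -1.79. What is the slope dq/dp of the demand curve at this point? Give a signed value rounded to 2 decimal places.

-4859.61

Ed = (dq/dp)·(p/q) ⇒ dq/dp = Ed·q/p = (-1.79)·4018/1.48 = -4859.6081…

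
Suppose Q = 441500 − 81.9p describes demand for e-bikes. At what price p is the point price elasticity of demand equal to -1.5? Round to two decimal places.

3234.43

Ed = −81.9p/(441500 − 81.9p). Set this equal to -1.5:
81.9p = 1.5·(441500 − 81.9p) ⇒ 81.9p(1 + 1.5) = 1.5·441500
p = 1.5·441500 / (81.9·2.5) = 3234.4322…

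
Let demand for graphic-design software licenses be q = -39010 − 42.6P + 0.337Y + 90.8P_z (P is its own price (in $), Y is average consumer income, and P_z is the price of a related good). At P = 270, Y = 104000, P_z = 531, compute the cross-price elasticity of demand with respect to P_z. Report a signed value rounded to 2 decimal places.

1.47

At the given values, q = -39010 − 42.6(270) + 0.337(104000) + 90.8(531) = 32750.8.
∂q/∂P_z = 90.8.
E = (90.8) × (531/32750.8) = 1.4721…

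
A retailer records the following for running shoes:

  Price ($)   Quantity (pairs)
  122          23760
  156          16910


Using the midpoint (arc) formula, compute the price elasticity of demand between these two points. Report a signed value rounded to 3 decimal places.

-1.377

%ΔQ = (16910 − 23760) / [(23760 + 16910)/2] = -6850/20335 = -0.336857…
%ΔP = (156 − 122) / [(122 + 156)/2] = 34/139 = 0.244604…
Arc Ed = %ΔQ / %ΔP = (-6850/20335) / (34/139) = -1.37715…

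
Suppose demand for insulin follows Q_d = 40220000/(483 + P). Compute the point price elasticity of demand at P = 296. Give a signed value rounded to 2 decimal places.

-0.38

dQ_d/dP = −40220000/(483 + P)² = -66.2777. At P = 296, Q_d = 51630.3.
Ed = (dQ_d/dP)·(P/Q_d) = (-66.2777) × (296/51630.3) = -0.3799…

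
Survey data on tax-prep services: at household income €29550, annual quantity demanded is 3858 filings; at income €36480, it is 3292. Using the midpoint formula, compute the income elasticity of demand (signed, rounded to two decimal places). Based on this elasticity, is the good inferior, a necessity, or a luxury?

%ΔQ = (3292 − 3858)/[( 3858 + 3292)/2] = -566/3575 = -0.158321…
%ΔIncome = (36480 − 29550)/[( 29550 + 36480)/2] = 6930/33015 = 0.209904…
E_income = (-566/3575) / (6930/33015) = -0.7542…
E_income < 0 ⇒ inferior good.

-0.75; inferior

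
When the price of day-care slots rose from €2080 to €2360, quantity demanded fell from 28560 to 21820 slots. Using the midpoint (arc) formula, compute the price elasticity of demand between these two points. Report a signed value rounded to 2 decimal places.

-2.12

%ΔQ = (21820 − 28560) / [(28560 + 21820)/2] = -6740/25190 = -0.267566…
%ΔP = (2360 − 2080) / [(2080 + 2360)/2] = 280/2220 = 0.126126…
Arc Ed = %ΔQ / %ΔP = (-6740/25190) / (280/2220) = -2.1214…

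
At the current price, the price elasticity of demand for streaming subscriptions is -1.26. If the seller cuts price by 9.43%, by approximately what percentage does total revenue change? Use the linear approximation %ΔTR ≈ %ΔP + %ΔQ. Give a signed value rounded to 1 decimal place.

+2.5%

%ΔQ ≈ Ed × %ΔP = (-1.26) × (-9.43%) = +11.8818%
%ΔTR ≈ %ΔP + %ΔQ = (-9.43%) + (+11.8818%) = +2.4518%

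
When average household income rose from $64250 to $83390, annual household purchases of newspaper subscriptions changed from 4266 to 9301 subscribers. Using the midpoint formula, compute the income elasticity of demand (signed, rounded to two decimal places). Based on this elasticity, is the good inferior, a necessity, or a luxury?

2.86; luxury

%ΔQ = (9301 − 4266)/[( 4266 + 9301)/2] = 5035/6783.5 = 0.742242…
%ΔIncome = (83390 − 64250)/[( 64250 + 83390)/2] = 19140/73820 = 0.259279…
E_income = (5035/6783.5) / (19140/73820) = 2.8627…
E_income > 1 ⇒ normal good, luxury.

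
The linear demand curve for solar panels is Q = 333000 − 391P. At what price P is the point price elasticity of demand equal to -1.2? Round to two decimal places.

Ed = −391P/(333000 − 391P). Set this equal to -1.2:
391P = 1.2·(333000 − 391P) ⇒ 391P(1 + 1.2) = 1.2·333000
P = 1.2·333000 / (391·2.2) = 464.5431…

464.54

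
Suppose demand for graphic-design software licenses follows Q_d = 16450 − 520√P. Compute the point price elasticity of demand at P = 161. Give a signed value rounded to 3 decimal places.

dQ_d/dP = −520/(2√P) = -20.4909. At P = 161, Q_d = 9851.94.
Ed = (dQ_d/dP)·(P/Q_d) = (-20.4909) × (161/9851.94) = -0.33486…

-0.335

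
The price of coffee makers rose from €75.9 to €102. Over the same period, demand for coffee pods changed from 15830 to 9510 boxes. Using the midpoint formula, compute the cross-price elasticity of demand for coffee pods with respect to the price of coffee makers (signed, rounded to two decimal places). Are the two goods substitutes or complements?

%ΔQ_{coffee pods} = (9510 − 15830)/avg = -6320/12670 = -0.498816…
%ΔP_{coffee makers} = (102 − 75.9)/avg = 26.1/88.95 = 0.293423…
E_cross = (-6320/12670) / (26.1/88.95) = -1.6999…
E_cross < 0 ⇒ the goods are complements.

-1.70; complements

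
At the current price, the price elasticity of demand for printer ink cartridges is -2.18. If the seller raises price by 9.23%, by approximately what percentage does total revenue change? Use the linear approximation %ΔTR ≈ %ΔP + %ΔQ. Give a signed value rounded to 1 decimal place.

%ΔQ ≈ Ed × %ΔP = (-2.18) × (+9.23%) = -20.1214%
%ΔTR ≈ %ΔP + %ΔQ = (+9.23%) + (-20.1214%) = -10.8914%

-10.9%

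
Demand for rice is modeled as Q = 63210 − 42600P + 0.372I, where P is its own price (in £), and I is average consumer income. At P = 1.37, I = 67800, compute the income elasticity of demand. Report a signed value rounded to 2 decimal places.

0.84

At the given values, Q = 63210 − 42600(1.37) + 0.372(67800) = 30069.6.
∂Q/∂I = 0.372.
E = (0.372) × (67800/30069.6) = 0.8387…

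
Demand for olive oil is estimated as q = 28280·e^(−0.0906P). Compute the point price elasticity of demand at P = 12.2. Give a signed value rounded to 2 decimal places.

dq/dP = −0.0906·q = -848.346. At P = 12.2, q = 9363.65.
Ed = (dq/dP)·(P/q) = (-848.346) × (12.2/9363.65) = -1.1053…

-1.11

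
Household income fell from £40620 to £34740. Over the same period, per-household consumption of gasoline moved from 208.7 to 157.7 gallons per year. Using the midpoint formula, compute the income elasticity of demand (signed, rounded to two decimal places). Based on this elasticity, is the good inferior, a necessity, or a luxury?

%ΔQ = (157.7 − 208.7)/[( 208.7 + 157.7)/2] = -51/183.2 = -0.278384…
%ΔIncome = (34740 − 40620)/[( 40620 + 34740)/2] = -5880/37680 = -0.156050…
E_income = (-51/183.2) / (-5880/37680) = 1.7839…
E_income > 1 ⇒ normal good, luxury.

1.78; luxury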